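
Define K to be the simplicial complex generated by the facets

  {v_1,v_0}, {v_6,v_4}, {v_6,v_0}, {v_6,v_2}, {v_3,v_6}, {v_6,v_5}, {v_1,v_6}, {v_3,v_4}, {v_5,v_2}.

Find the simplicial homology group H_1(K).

Order the vertices as v_0 < v_1 < v_2 < v_3 < v_4 < v_5 < v_6. Listing each simplex with vertices in this order, K has dimension 1 with simplices:

  0-simplices (7): [v_0], [v_1], [v_2], [v_3], [v_4], [v_5], [v_6]
  1-simplices (9): [v_0,v_1], [v_0,v_6], [v_1,v_6], [v_2,v_5], [v_2,v_6], [v_3,v_4], [v_3,v_6], [v_4,v_6], [v_5,v_6]

Hence C_0 ≅ Z^7, C_1 ≅ Z^9.

Boundary ∂_1: C_1 → C_0 maps an edge to its endpoints' difference, ∂[p,q] = q − p. For instance
  ∂[v_0,v_6] = [v_6] − [v_0].
The resulting 7×9 matrix has rank 6, and its Smith normal form has invariant factors (1,1,1,1,1,1).

Computing H_k = (kernel of ∂_k) / (image of ∂_{k+1}):

  H_1: rank ker ∂_1 − rank ∂_2 = (9 − 6) − 0 = 3, and there is no ∂_2, so H_1 = Z^3.

(K is a triangulation of a wedge of 3 circles.)

H_1 = Z^3.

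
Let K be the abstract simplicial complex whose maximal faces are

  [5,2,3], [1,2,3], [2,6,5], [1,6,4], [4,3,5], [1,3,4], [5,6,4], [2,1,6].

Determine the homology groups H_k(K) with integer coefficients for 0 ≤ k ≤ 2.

Fix the vertex order 1 < 2 < 3 < 4 < 5 < 6 and write every simplex with vertices in increasing order. Then dim K = 2 and the simplices of K are:

  0-simplices (6): [1], [2], [3], [4], [5], [6]
  1-simplices (12): [1,2], [1,3], [1,4], [1,6], [2,3], [2,5], [2,6], [3,4], [3,5], [4,5], [4,6], [5,6]
  2-simplices (8): [1,2,3], [1,2,6], [1,3,4], [1,4,6], [2,3,5], [2,5,6], [3,4,5], [4,5,6]

Hence C_0 ≅ Z^6, C_1 ≅ Z^12, C_2 ≅ Z^8.

The boundary map ∂_1: C_1 → C_0 is given by ∂[p,q] = [q] − [p].
The 6×12 boundary matrix has rank 5 and Smith normal form diag(1,1,1,1,1).

∂_2: C_2 → C_1 maps a triangle to the signed sum of its edges. For instance
  ∂[2,3,5] = [3,5] − [2,5] + [2,3],
  ∂[1,2,6] = [2,6] − [1,6] + [1,2].
As a 12×8 matrix over Z this has rank 7, with invariant factors (1,1,1,1,1,1,1).

Reading off H_k = ker ∂_k / im ∂_{k+1}:

  H_0: rank C_0 − rank ∂_1 = 6 − 5 = 1, and the invariant factors of ∂_1 are all 1, so H_0 = Z.
  H_1: rank ker ∂_1 − rank ∂_2 = (12 − 5) − 7 = 0, and the invariant factors of ∂_2 are all 1, so H_1 = 0.
  H_2: rank ker ∂_2 − rank ∂_3 = (8 − 7) − 0 = 1, and there is no ∂_3, so H_2 = Z.

H_0 = Z,  H_1 = 0,  H_2 = Z.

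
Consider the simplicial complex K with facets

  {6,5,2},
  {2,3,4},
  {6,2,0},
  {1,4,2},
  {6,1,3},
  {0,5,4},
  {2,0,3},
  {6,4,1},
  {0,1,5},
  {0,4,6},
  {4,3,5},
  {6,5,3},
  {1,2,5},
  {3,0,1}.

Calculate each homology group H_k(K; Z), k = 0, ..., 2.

K has 7 vertices, 21 edges, 14 triangles.
rank ∂_0 = 0, rank ∂_1 = 6 ⇒ b_0 = 7 − 0 − 6 = 1; all invariant factors of ∂_1 are 1 so no torsion. So H_0 ≅ Z.
rank ∂_1 = 6, rank ∂_2 = 13 ⇒ b_1 = 21 − 6 − 13 = 2; all invariant factors of ∂_2 are 1 so no torsion. So H_1 ≅ Z^2.
rank ∂_2 = 13, rank ∂_3 = 0 ⇒ b_2 = 14 − 13 − 0 = 1. So H_2 ≅ Z.

H_0 = Z,  H_1 = Z^2,  H_2 = Z.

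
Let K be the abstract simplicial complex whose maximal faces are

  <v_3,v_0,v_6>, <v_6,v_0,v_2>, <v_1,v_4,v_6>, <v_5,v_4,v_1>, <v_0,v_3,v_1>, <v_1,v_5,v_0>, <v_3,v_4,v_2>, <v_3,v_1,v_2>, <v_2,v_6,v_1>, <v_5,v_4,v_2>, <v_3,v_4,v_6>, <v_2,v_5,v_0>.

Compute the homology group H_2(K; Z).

H_2 = 0.

K has 7 vertices, 18 edges, 12 triangles.
rank ∂_2 = 12, rank ∂_3 = 0 ⇒ b_2 = 12 − 12 − 0 = 0. So H_2 = 0.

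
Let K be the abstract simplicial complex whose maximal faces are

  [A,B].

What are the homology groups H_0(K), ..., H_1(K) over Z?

H_0 ≅ Z,  H_1 = 0.

K has 2 vertices, 1 edge.
rank ∂_0 = 0, rank ∂_1 = 1 ⇒ b_0 = 2 − 0 − 1 = 1; all invariant factors of ∂_1 are 1 so no torsion. So H_0 = Z.
rank ∂_1 = 1, rank ∂_2 = 0 ⇒ b_1 = 1 − 1 − 0 = 0. So H_1 = 0.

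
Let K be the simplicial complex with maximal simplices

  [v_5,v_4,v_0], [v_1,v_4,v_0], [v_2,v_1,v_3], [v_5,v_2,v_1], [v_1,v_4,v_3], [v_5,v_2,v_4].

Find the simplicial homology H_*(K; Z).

Order the vertices as v_0 < v_1 < v_2 < v_3 < v_4 < v_5. Listing each simplex with vertices in this order, K has dimension 2 with simplices:

  0-simplices (6): [v_0], [v_1], [v_2], [v_3], [v_4], [v_5]
  1-simplices (12): [v_0,v_1], [v_0,v_4], [v_0,v_5], [v_1,v_2], [v_1,v_3], [v_1,v_4], [v_1,v_5], [v_2,v_3], [v_2,v_4], [v_2,v_5], [v_3,v_4], [v_4,v_5]
  2-simplices (6): [v_0,v_1,v_4], [v_0,v_4,v_5], [v_1,v_2,v_3], [v_1,v_2,v_5], [v_1,v_3,v_4], [v_2,v_4,v_5]

giving chain groups C_0 ≅ Z^6, C_1 ≅ Z^12, C_2 ≅ Z^6.

The boundary map ∂_1: C_1 → C_0 is given by ∂[p,q] = [q] − [p].
The 6×12 boundary matrix has rank 5 and Smith normal form diag(1,1,1,1,1).

∂_2: C_2 → C_1 acts by ∂[p,q,r] = [q,r] − [p,r] + [p,q]. For instance
  ∂[v_0,v_1,v_4] = [v_1,v_4] − [v_0,v_4] + [v_0,v_1],
  ∂[v_2,v_4,v_5] = [v_4,v_5] − [v_2,v_5] + [v_2,v_4].
The 12×6 boundary matrix has rank 6 and Smith normal form diag(1,1,1,1,1,1).

From H_k ≅ ker(∂_k) / im(∂_{k+1}) we obtain:

  H_0: rank C_0 − rank ∂_1 = 6 − 5 = 1, and the invariant factors of ∂_1 are all 1, so H_0 = Z.
  H_1: rank ker ∂_1 − rank ∂_2 = (12 − 5) − 6 = 1, and the invariant factors of ∂_2 are all 1, so H_1 = Z.
  H_2: rank ker ∂_2 − rank ∂_3 = (6 − 6) − 0 = 0, and there is no ∂_3, so H_2 = 0.

H_0 ≅ Z,  H_1 ≅ Z,  H_2 = 0.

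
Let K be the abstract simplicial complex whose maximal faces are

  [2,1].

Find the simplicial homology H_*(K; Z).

K has 2 vertices, 1 edge.
rank ∂_0 = 0, rank ∂_1 = 1 ⇒ b_0 = 2 − 0 − 1 = 1; all invariant factors of ∂_1 are 1 so no torsion. So H_0 = Z.
rank ∂_1 = 1, rank ∂_2 = 0 ⇒ b_1 = 1 − 1 − 0 = 0. So H_1 = 0.

H_0 ≅ Z,  H_1 = 0.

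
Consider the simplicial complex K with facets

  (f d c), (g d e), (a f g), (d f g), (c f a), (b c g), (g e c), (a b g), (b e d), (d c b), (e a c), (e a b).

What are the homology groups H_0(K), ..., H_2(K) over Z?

We work with the vertex ordering a < b < c < d < e < f < g. The simplices of K, each written with vertices in increasing order, are:

  0-simplices (7): a, b, c, d, e, f, g
  1-simplices (18): ab, ac, ae, af, ag, bc, bd, be, bg, cd, ce, cf, cg, de, df, dg, eg, fg
  2-simplices (12): abe, abg, ace, acf, afg, bcd, bcg, bde, cdf, ceg, deg, dfg

so the chain groups are C_0 ≅ Z^7, C_1 ≅ Z^18, C_2 ≅ Z^12.

The boundary map ∂_1: C_1 → C_0 maps an edge to its endpoints' difference, ∂[p,q] = q − p. For instance
  ∂cd = d − c.
As a 7×18 matrix over Z this has rank 6, with invariant factors (1,1,1,1,1,1).

∂_2: C_2 → C_1 acts by ∂[p,q,r] = [q,r] − [p,r] + [p,q]. For instance
  ∂ceg = eg − cg + ce,
  ∂bcg = cg − bg + bc.
As a 18×12 matrix over Z this has rank 12, with invariant factors (1,1,1,1,1,1,1,1,1,1,1,2).

Now H_k = ker ∂_k / im ∂_{k+1}, so:

  H_0: rank C_0 − rank ∂_1 = 7 − 6 = 1, and the invariant factors of ∂_1 are all 1, so H_0 = Z.
  H_1: rank ker ∂_1 − rank ∂_2 = (18 − 6) − 12 = 0, and ∂_2 has invariant factor 2 > 1, so H_1 = Z/2Z.
  H_2: rank ker ∂_2 − rank ∂_3 = (12 − 12) − 0 = 0, and there is no ∂_3, so H_2 = 0.

As a check, the Euler characteristic is 7 − 18 + 12 = 1, which agrees with 1 − 0 + 0 = 1.

H_0 ≅ Z,  H_1 ≅ Z/2Z,  H_2 = 0.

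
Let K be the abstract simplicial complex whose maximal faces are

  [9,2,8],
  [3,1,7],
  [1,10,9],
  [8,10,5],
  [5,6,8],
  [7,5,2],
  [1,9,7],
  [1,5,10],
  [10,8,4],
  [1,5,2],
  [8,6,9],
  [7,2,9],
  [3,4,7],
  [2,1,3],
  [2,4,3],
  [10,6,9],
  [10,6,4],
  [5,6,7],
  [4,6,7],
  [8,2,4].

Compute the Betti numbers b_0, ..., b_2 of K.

Fix the vertex order 1 < 2 < 3 < 4 < 5 < 6 < 7 < 8 < 9 < 10 and write every simplex with vertices in increasing order. Then dim K = 2 and the simplices of K are:

  0-simplices (10): [1], [2], [3], [4], [5], [6], [7], [8], [9], [10]
  1-simplices (30): (30 of them)
  2-simplices (20): (20 of them)

Hence C_0 ≅ Z^10, C_1 ≅ Z^30, C_2 ≅ Z^20.

The boundary map ∂_1: C_1 → C_0 is given by ∂[p,q] = [q] − [p].
The resulting 10×30 matrix has rank 9, and its Smith normal form has invariant factors (1,1,1,1,1,1,1,1,1).

∂_2: C_2 → C_1 acts by ∂[p,q,r] = [q,r] − [p,r] + [p,q]. For instance
  ∂[2,5,7] = [5,7] − [2,7] + [2,5],
  ∂[4,6,10] = [6,10] − [4,10] + [4,6].
The resulting 30×20 matrix has rank 20, and its Smith normal form has invariant factors (1,1,1,1,1,1,1,1,1,1,1,1,1,1,1,1,1,1,1,2).

Computing H_k = (kernel of ∂_k) / (image of ∂_{k+1}):

  H_0: rank C_0 − rank ∂_1 = 10 − 9 = 1, and the invariant factors of ∂_1 are all 1, so H_0 ≅ Z.
  H_1: rank ker ∂_1 − rank ∂_2 = (30 − 9) − 20 = 1, and ∂_2 has invariant factor 2 > 1, so H_1 ≅ Z ⊕ Z_2.
  H_2: rank ker ∂_2 − rank ∂_3 = (20 − 20) − 0 = 0, and there is no ∂_3, so H_2 ≅ 0.

(K is a triangulation of the Klein bottle.)

Hence the Betti numbers are b_0 = 1, b_1 = 1, b_2 = 0.

b_0 = 1, b_1 = 1, b_2 = 0.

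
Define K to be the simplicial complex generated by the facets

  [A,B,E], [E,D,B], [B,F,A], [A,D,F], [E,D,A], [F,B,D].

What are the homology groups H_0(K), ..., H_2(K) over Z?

H_0 = Z,  H_1 = 0,  H_2 = Z.

Fix the vertex order A < B < D < E < F and write every simplex with vertices in increasing order. Then dim K = 2 and the simplices of K are:

  0-simplices (5): A, B, D, E, F
  1-simplices (9): AB, AD, AE, AF, BD, BE, BF, DE, DF
  2-simplices (6): ABE, ABF, ADE, ADF, BDE, BDF

so the chain groups are C_0 ≅ Z^5, C_1 ≅ Z^9, C_2 ≅ Z^6.

Boundary ∂_1: C_1 → C_0 is given by ∂[p,q] = [q] − [p]. For instance
  ∂DE = E − D.
This gives a 5×9 integer matrix of rank 4; reducing to Smith normal form yields diagonal entries (1,1,1,1).

∂_2: C_2 → C_1 maps a triangle to the signed sum of its edges. For instance
  ∂BDF = DF − BF + BD,
  ∂BDE = DE − BE + BD.
As a 9×6 matrix over Z this has rank 5, with invariant factors (1,1,1,1,1).

Reading off H_k = ker ∂_k / im ∂_{k+1}:

  H_0: rank C_0 − rank ∂_1 = 5 − 4 = 1, and the invariant factors of ∂_1 are all 1, so H_0 ≅ Z.
  H_1: rank ker ∂_1 − rank ∂_2 = (9 − 4) − 5 = 0, and the invariant factors of ∂_2 are all 1, so H_1 ≅ 0.
  H_2: rank ker ∂_2 − rank ∂_3 = (6 − 5) − 0 = 1, and there is no ∂_3, so H_2 ≅ Z.

As a check, the Euler characteristic is 5 − 9 + 6 = 2, which agrees with 1 − 0 + 1 = 2.
(K is a triangulation of the 2-sphere S^2.)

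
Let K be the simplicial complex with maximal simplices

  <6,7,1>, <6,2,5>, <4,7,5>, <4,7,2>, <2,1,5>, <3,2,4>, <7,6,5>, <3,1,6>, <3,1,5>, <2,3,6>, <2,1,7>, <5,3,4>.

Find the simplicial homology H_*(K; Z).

Order the vertices as 1 < 2 < 3 < 4 < 5 < 6 < 7. Listing each simplex with vertices in this order, K has dimension 2 with simplices:

  0-simplices (7): [1], [2], [3], [4], [5], [6], [7]
  1-simplices (18): [1,2], [1,3], [1,5], [1,6], [1,7], [2,3], [2,4], [2,5], [2,6], [2,7], [3,4], [3,5], [3,6], [4,5], [4,7], [5,6], [5,7], [6,7]
  2-simplices (12): [1,2,5], [1,2,7], [1,3,5], [1,3,6], [1,6,7], [2,3,4], [2,3,6], [2,4,7], [2,5,6], [3,4,5], [4,5,7], [5,6,7]

giving chain groups C_0 ≅ Z^7, C_1 ≅ Z^18, C_2 ≅ Z^12.

The boundary map ∂_1: C_1 → C_0 is given by ∂[p,q] = [q] − [p]. For instance
  ∂[3,6] = [6] − [3].
As a 7×18 matrix over Z this has rank 6, with invariant factors (1,1,1,1,1,1).

The boundary map ∂_2: C_2 → C_1 acts by ∂[p,q,r] = [q,r] − [p,r] + [p,q]. For instance
  ∂[1,2,7] = [2,7] − [1,7] + [1,2],
  ∂[1,3,5] = [3,5] − [1,5] + [1,3].
As a 18×12 matrix over Z this has rank 12, with invariant factors (1,1,1,1,1,1,1,1,1,1,1,2).

From H_k ≅ ker(∂_k) / im(∂_{k+1}) we obtain:

  H_0: rank C_0 − rank ∂_1 = 7 − 6 = 1, and the invariant factors of ∂_1 are all 1, so H_0 = Z.
  H_1: rank ker ∂_1 − rank ∂_2 = (18 − 6) − 12 = 0, and ∂_2 has invariant factor 2 > 1, so H_1 = Z/2Z.
  H_2: rank ker ∂_2 − rank ∂_3 = (12 − 12) − 0 = 0, and there is no ∂_3, so H_2 = 0.

(K is a triangulation of the real projective plane RP^2.)

H_0 = Z,  H_1 = Z/2Z,  H_2 = 0.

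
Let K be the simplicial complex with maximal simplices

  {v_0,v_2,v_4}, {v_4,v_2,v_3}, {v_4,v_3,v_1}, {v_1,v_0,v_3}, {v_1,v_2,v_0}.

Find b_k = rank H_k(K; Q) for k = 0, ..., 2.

Take the total order v_0 < v_1 < v_2 < v_3 < v_4 on the vertex set. Then K (dimension 2) consists of the simplices:

  0-simplices (5): [v_0], [v_1], [v_2], [v_3], [v_4]
  1-simplices (10): [v_0,v_1], [v_0,v_2], [v_0,v_3], [v_0,v_4], [v_1,v_2], [v_1,v_3], [v_1,v_4], [v_2,v_3], [v_2,v_4], [v_3,v_4]
  2-simplices (5): [v_0,v_1,v_2], [v_0,v_1,v_3], [v_0,v_2,v_4], [v_1,v_3,v_4], [v_2,v_3,v_4]

Hence C_0 ≅ Z^5, C_1 ≅ Z^10, C_2 ≅ Z^5.

Boundary ∂_1: C_1 → C_0 sends each edge [p,q] (with p < q) to q − p. For instance
  ∂[v_0,v_4] = [v_4] − [v_0].
The resulting 5×10 matrix has rank 4, and its Smith normal form has invariant factors (1,1,1,1).

∂_2: C_2 → C_1 maps a triangle to the signed sum of its edges. For instance
  ∂[v_0,v_2,v_4] = [v_2,v_4] − [v_0,v_4] + [v_0,v_2],
  ∂[v_0,v_1,v_2] = [v_1,v_2] − [v_0,v_2] + [v_0,v_1].
The 10×5 boundary matrix has rank 5 and Smith normal form diag(1,1,1,1,1).

Reading off H_k = ker ∂_k / im ∂_{k+1}:

  H_0: rank C_0 − rank ∂_1 = 5 − 4 = 1, and the invariant factors of ∂_1 are all 1, so H_0 ≅ Z.
  H_1: rank ker ∂_1 − rank ∂_2 = (10 − 4) − 5 = 1, and the invariant factors of ∂_2 are all 1, so H_1 ≅ Z.
  H_2: rank ker ∂_2 − rank ∂_3 = (5 − 5) − 0 = 0, and there is no ∂_3, so H_2 ≅ 0.

Hence the Betti numbers are b_0 = 1, b_1 = 1, b_2 = 0.

b_0 = 1, b_1 = 1, b_2 = 0.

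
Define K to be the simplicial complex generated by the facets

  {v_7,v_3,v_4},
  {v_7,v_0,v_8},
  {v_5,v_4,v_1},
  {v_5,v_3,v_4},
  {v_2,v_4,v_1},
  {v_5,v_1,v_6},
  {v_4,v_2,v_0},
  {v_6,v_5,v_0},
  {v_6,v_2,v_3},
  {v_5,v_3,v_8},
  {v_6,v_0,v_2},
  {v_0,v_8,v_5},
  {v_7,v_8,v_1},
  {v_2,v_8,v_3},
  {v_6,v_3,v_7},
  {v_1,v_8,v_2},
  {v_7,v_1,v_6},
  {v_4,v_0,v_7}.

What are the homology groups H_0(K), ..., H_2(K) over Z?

Fix the vertex order v_0 < v_1 < v_2 < v_3 < v_4 < v_5 < v_6 < v_7 < v_8 and write every simplex with vertices in increasing order. Then dim K = 2 and the simplices of K are:

  0-simplices (9): [v_0], [v_1], [v_2], [v_3], [v_4], [v_5], [v_6], [v_7], [v_8]
  1-simplices (27): (27 of them)
  2-simplices (18): (18 of them)

giving chain groups C_0 ≅ Z^9, C_1 ≅ Z^27, C_2 ≅ Z^18.

∂_1: C_1 → C_0 sends each edge [p,q] (with p < q) to q − p.
The 9×27 boundary matrix has rank 8 and Smith normal form diag(1,1,1,1,1,1,1,1).

The boundary map ∂_2: C_2 → C_1 acts by ∂[p,q,r] = [q,r] − [p,r] + [p,q]. For instance
  ∂[v_1,v_2,v_4] = [v_2,v_4] − [v_1,v_4] + [v_1,v_2],
  ∂[v_0,v_7,v_8] = [v_7,v_8] − [v_0,v_8] + [v_0,v_7].
This gives a 27×18 integer matrix of rank 17; reducing to Smith normal form yields diagonal entries (1,1,1,1,1,1,1,1,1,1,1,1,1,1,1,1,1).

Reading off H_k = ker ∂_k / im ∂_{k+1}:

  H_0: rank C_0 − rank ∂_1 = 9 − 8 = 1, and the invariant factors of ∂_1 are all 1, so H_0 ≅ Z.
  H_1: rank ker ∂_1 − rank ∂_2 = (27 − 8) − 17 = 2, and the invariant factors of ∂_2 are all 1, so H_1 ≅ Z^2.
  H_2: rank ker ∂_2 − rank ∂_3 = (18 − 17) − 0 = 1, and there is no ∂_3, so H_2 ≅ Z.

H_0 = Z,  H_1 = Z^2,  H_2 = Z.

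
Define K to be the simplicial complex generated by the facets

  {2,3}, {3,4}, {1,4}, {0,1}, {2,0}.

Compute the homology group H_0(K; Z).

H_0 = Z.

K has 5 vertices, 5 edges.
rank ∂_0 = 0, rank ∂_1 = 4 ⇒ b_0 = 5 − 0 − 4 = 1; all invariant factors of ∂_1 are 1 so no torsion. So H_0 ≅ Z.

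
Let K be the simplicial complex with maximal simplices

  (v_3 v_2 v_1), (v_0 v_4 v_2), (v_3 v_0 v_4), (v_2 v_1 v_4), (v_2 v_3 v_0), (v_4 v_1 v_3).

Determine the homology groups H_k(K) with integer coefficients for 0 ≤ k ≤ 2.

Order the vertices as v_0 < v_1 < v_2 < v_3 < v_4. Listing each simplex with vertices in this order, K has dimension 2 with simplices:

  0-simplices (5): [v_0], [v_1], [v_2], [v_3], [v_4]
  1-simplices (9): [v_0,v_2], [v_0,v_3], [v_0,v_4], [v_1,v_2], [v_1,v_3], [v_1,v_4], [v_2,v_3], [v_2,v_4], [v_3,v_4]
  2-simplices (6): [v_0,v_2,v_3], [v_0,v_2,v_4], [v_0,v_3,v_4], [v_1,v_2,v_3], [v_1,v_2,v_4], [v_1,v_3,v_4]

giving chain groups C_0 ≅ Z^5, C_1 ≅ Z^9, C_2 ≅ Z^6.

∂_1: C_1 → C_0 maps an edge to its endpoints' difference, ∂[p,q] = q − p.
The 5×9 boundary matrix has rank 4 and Smith normal form diag(1,1,1,1).

The boundary map ∂_2: C_2 → C_1 sends each 2-simplex [p,q,r] to [q,r] − [p,r] + [p,q]. For instance
  ∂[v_1,v_2,v_3] = [v_2,v_3] − [v_1,v_3] + [v_1,v_2],
  ∂[v_0,v_2,v_3] = [v_2,v_3] − [v_0,v_3] + [v_0,v_2].
The 9×6 boundary matrix has rank 5 and Smith normal form diag(1,1,1,1,1).

Reading off H_k = ker ∂_k / im ∂_{k+1}:

  H_0: rank C_0 − rank ∂_1 = 5 − 4 = 1, and the invariant factors of ∂_1 are all 1, so H_0 ≅ Z.
  H_1: rank ker ∂_1 − rank ∂_2 = (9 − 4) − 5 = 0, and the invariant factors of ∂_2 are all 1, so H_1 ≅ 0.
  H_2: rank ker ∂_2 − rank ∂_3 = (6 − 5) − 0 = 1, and there is no ∂_3, so H_2 ≅ Z.

(K is a triangulation of the 2-sphere S^2.)

H_0 ≅ Z,  H_1 = 0,  H_2 ≅ Z.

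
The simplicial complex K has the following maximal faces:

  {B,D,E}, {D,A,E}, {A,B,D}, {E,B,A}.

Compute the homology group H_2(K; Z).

We work with the vertex ordering A < B < D < E. The simplices of K, each written with vertices in increasing order, are:

  0-simplices (4): A, B, D, E
  1-simplices (6): AB, AD, AE, BD, BE, DE
  2-simplices (4): ABD, ABE, ADE, BDE

giving chain groups C_0 ≅ Z^4, C_1 ≅ Z^6, C_2 ≅ Z^4.

Boundary ∂_1: C_1 → C_0 is given by ∂[p,q] = [q] − [p]. For instance
  ∂BE = E − B.
As a 4×6 matrix over Z this has rank 3, with invariant factors (1,1,1).

Boundary ∂_2: C_2 → C_1 acts by ∂[p,q,r] = [q,r] − [p,r] + [p,q]. For instance
  ∂ADE = DE − AE + AD,
  ∂BDE = DE − BE + BD.
The resulting 6×4 matrix has rank 3, and its Smith normal form has invariant factors (1,1,1).

Computing H_k = (kernel of ∂_k) / (image of ∂_{k+1}):

  H_2: rank ker ∂_2 − rank ∂_3 = (4 − 3) − 0 = 1, and there is no ∂_3, so H_2 = Z.

H_2 ≅ Z.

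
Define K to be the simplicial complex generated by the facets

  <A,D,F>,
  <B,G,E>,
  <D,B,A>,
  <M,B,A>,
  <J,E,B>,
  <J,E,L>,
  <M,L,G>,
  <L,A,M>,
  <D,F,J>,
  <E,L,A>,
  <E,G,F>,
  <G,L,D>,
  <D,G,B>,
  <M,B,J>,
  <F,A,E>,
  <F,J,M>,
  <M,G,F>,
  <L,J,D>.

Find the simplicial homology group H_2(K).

H_2 ≅ Z.

Take the total order A < B < D < E < F < G < J < L < M on the vertex set. Then K (dimension 2) consists of the simplices:

  0-simplices (9): A, B, D, E, F, G, J, L, M
  1-simplices (27): AB, AD, AE, AF, AL, AM, BD, BE, BG, BJ, BM, DF, DG, DJ, DL, EF, EG, EJ, EL, FG, FJ, FM, GL, GM, JL, JM, LM
  2-simplices (18): ABD, ABM, ADF, AEF, AEL, ALM, BDG, BEG, BEJ, BJM, DFJ, DGL, DJL, EFG, EJL, FGM, FJM, GLM

so the chain groups are C_0 ≅ Z^9, C_1 ≅ Z^27, C_2 ≅ Z^18.

∂_1: C_1 → C_0 sends each edge [p,q] (with p < q) to q − p. For instance
  ∂DG = G − D.
The resulting 9×27 matrix has rank 8, and its Smith normal form has invariant factors (1,1,1,1,1,1,1,1).

Boundary ∂_2: C_2 → C_1 maps a triangle to the signed sum of its edges. For instance
  ∂BEJ = EJ − BJ + BE,
  ∂DFJ = FJ − DJ + DF.
The resulting 27×18 matrix has rank 17, and its Smith normal form has invariant factors (1,1,1,1,1,1,1,1,1,1,1,1,1,1,1,1,1).

Reading off H_k = ker ∂_k / im ∂_{k+1}:

  H_2: rank ker ∂_2 − rank ∂_3 = (18 − 17) − 0 = 1, and there is no ∂_3, so H_2 ≅ Z.

(K is a triangulation of the torus T^2.)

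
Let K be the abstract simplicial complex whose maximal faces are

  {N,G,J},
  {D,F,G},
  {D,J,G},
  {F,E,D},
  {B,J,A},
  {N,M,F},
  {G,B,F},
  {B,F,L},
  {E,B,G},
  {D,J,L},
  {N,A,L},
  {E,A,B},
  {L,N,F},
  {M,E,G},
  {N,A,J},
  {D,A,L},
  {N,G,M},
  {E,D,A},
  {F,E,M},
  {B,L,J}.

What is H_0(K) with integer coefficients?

H_0 ≅ Z.

Order the vertices as A < B < D < E < F < G < J < L < M < N. Listing each simplex with vertices in this order, K has dimension 2 with simplices:

  0-simplices (10): A, B, D, E, F, G, J, L, M, N
  1-simplices (30): AB, AD, AE, AJ, AL, AN, BE, BF, BG, BJ, BL, DE, DF, DG, DJ, DL, EF, EG, EM, FG, FL, FM, FN, GJ, GM, GN, JL, JN, LN, MN
  2-simplices (20): ABE, ABJ, ADE, ADL, AJN, ALN, BEG, BFG, BFL, BJL, DEF, DFG, DGJ, DJL, EFM, EGM, FLN, FMN, GJN, GMN

so the chain groups are C_0 ≅ Z^10, C_1 ≅ Z^30, C_2 ≅ Z^20.

∂_1: C_1 → C_0 is given by ∂[p,q] = [q] − [p]. For instance
  ∂BJ = J − B.
The 10×30 boundary matrix has rank 9 and Smith normal form diag(1,1,1,1,1,1,1,1,1).

Boundary ∂_2: C_2 → C_1 acts by ∂[p,q,r] = [q,r] − [p,r] + [p,q]. For instance
  ∂ABE = BE − AE + AB,
  ∂DJL = JL − DL + DJ.
The resulting 30×20 matrix has rank 20, and its Smith normal form has invariant factors (1,1,1,1,1,1,1,1,1,1,1,1,1,1,1,1,1,1,1,2).

Reading off H_k = ker ∂_k / im ∂_{k+1}:

  H_0: rank C_0 − rank ∂_1 = 10 − 9 = 1, and the invariant factors of ∂_1 are all 1, so H_0 = Z.

(K is a triangulation of the Klein bottle.)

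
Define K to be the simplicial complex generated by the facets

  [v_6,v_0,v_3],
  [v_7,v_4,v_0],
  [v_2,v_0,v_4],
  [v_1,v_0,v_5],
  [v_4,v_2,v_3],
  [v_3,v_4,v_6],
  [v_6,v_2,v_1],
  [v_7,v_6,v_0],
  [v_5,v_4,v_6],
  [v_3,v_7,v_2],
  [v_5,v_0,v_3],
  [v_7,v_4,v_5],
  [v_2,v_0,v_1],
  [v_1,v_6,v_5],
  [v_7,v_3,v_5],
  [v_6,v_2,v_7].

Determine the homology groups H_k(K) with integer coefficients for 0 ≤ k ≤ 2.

H_0 ≅ Z,  H_1 ≅ Z^2,  H_2 ≅ Z.

K has 8 vertices, 24 edges, 16 triangles.
rank ∂_0 = 0, rank ∂_1 = 7 ⇒ b_0 = 8 − 0 − 7 = 1; all invariant factors of ∂_1 are 1 so no torsion. So H_0 = Z.
rank ∂_1 = 7, rank ∂_2 = 15 ⇒ b_1 = 24 − 7 − 15 = 2; all invariant factors of ∂_2 are 1 so no torsion. So H_1 = Z^2.
rank ∂_2 = 15, rank ∂_3 = 0 ⇒ b_2 = 16 − 15 − 0 = 1. So H_2 = Z.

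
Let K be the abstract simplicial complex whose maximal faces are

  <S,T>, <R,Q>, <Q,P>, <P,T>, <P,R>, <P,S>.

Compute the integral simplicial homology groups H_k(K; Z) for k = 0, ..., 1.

Order the vertices as P < Q < R < S < T. Listing each simplex with vertices in this order, K has dimension 1 with simplices:

  0-simplices (5): P, Q, R, S, T
  1-simplices (6): PQ, PR, PS, PT, QR, ST

giving chain groups C_0 ≅ Z^5, C_1 ≅ Z^6.

∂_1: C_1 → C_0 maps an edge to its endpoints' difference, ∂[p,q] = q − p.
The 5×6 boundary matrix has rank 4 and Smith normal form diag(1,1,1,1).

Now H_k = ker ∂_k / im ∂_{k+1}, so:

  H_0: rank C_0 − rank ∂_1 = 5 − 4 = 1, and the invariant factors of ∂_1 are all 1, so H_0 ≅ Z.
  H_1: rank ker ∂_1 − rank ∂_2 = (6 − 4) − 0 = 2, and there is no ∂_2, so H_1 ≅ Z^2.

As a check, the Euler characteristic is 5 − 6 = -1, which agrees with 1 − 2 = -1.

H_0 = Z,  H_1 = Z^2.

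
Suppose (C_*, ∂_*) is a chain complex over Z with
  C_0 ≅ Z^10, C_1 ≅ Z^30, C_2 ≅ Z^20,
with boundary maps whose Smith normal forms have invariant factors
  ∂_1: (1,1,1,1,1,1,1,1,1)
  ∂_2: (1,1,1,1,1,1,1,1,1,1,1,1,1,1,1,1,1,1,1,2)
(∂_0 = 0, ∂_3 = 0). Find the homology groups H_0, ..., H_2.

H_0 = Z,  H_1 = Z ⊕ Z/2,  H_2 = 0.

H_0: b_0 = 10 − 0 − 9 = 1; torsion from ∂_1 factors > 1: none. So H_0 = Z.
H_1: b_1 = 30 − 9 − 20 = 1; torsion from ∂_2 factors > 1: [2]. So H_1 = Z ⊕ Z/2.
H_2: b_2 = 20 − 20 − 0 = 0; torsion from ∂_3 factors > 1: none. So H_2 = 0.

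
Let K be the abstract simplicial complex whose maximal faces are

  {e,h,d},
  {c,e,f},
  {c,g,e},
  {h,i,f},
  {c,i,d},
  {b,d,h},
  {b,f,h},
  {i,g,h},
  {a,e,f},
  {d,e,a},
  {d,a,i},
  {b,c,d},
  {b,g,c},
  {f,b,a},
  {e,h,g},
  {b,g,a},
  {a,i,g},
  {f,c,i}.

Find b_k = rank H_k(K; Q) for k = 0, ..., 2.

b_0 = 1, b_1 = 2, b_2 = 1.

Take the total order a < b < c < d < e < f < g < h < i on the vertex set. Then K (dimension 2) consists of the simplices:

  0-simplices (9): a, b, c, d, e, f, g, h, i
  1-simplices (27): ab, ad, ae, af, ag, ai, bc, bd, bf, bg, bh, cd, ce, cf, cg, ci, de, dh, di, ef, eg, eh, fh, fi, gh, gi, hi
  2-simplices (18): abf, abg, ade, adi, aef, agi, bcd, bcg, bdh, bfh, cdi, cef, ceg, cfi, deh, egh, fhi, ghi

Hence C_0 ≅ Z^9, C_1 ≅ Z^27, C_2 ≅ Z^18.

∂_1: C_1 → C_0 maps an edge to its endpoints' difference, ∂[p,q] = q − p. For instance
  ∂ae = e − a.
The 9×27 boundary matrix has rank 8 and Smith normal form diag(1,1,1,1,1,1,1,1).

The boundary map ∂_2: C_2 → C_1 acts by ∂[p,q,r] = [q,r] − [p,r] + [p,q]. For instance
  ∂egh = gh − eh + eg,
  ∂ade = de − ae + ad.
As a 27×18 matrix over Z this has rank 17, with invariant factors (1,1,1,1,1,1,1,1,1,1,1,1,1,1,1,1,1).

Reading off H_k = ker ∂_k / im ∂_{k+1}:

  H_0: rank C_0 − rank ∂_1 = 9 − 8 = 1, and the invariant factors of ∂_1 are all 1, so H_0 = Z.
  H_1: rank ker ∂_1 − rank ∂_2 = (27 − 8) − 17 = 2, and the invariant factors of ∂_2 are all 1, so H_1 = Z^2.
  H_2: rank ker ∂_2 − rank ∂_3 = (18 − 17) − 0 = 1, and there is no ∂_3, so H_2 = Z.

Hence the Betti numbers are b_0 = 1, b_1 = 2, b_2 = 1.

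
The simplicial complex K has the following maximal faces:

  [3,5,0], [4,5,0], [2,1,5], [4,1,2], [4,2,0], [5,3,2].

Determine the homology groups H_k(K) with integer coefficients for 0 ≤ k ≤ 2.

Take the total order 0 < 1 < 2 < 3 < 4 < 5 on the vertex set. Then K (dimension 2) consists of the simplices:

  0-simplices (6): [0], [1], [2], [3], [4], [5]
  1-simplices (12): [0,2], [0,3], [0,4], [0,5], [1,2], [1,4], [1,5], [2,3], [2,4], [2,5], [3,5], [4,5]
  2-simplices (6): [0,2,4], [0,3,5], [0,4,5], [1,2,4], [1,2,5], [2,3,5]

Hence C_0 ≅ Z^6, C_1 ≅ Z^12, C_2 ≅ Z^6.

∂_1: C_1 → C_0 maps an edge to its endpoints' difference, ∂[p,q] = q − p. For instance
  ∂[3,5] = [5] − [3].
This gives a 6×12 integer matrix of rank 5; reducing to Smith normal form yields diagonal entries (1,1,1,1,1).

Boundary ∂_2: C_2 → C_1 acts by ∂[p,q,r] = [q,r] − [p,r] + [p,q]. For instance
  ∂[0,3,5] = [3,5] − [0,5] + [0,3],
  ∂[2,3,5] = [3,5] − [2,5] + [2,3].
As a 12×6 matrix over Z this has rank 6, with invariant factors (1,1,1,1,1,1).

From H_k ≅ ker(∂_k) / im(∂_{k+1}) we obtain:

  H_0: rank C_0 − rank ∂_1 = 6 − 5 = 1, and the invariant factors of ∂_1 are all 1, so H_0 = Z.
  H_1: rank ker ∂_1 − rank ∂_2 = (12 − 5) − 6 = 1, and the invariant factors of ∂_2 are all 1, so H_1 = Z.
  H_2: rank ker ∂_2 − rank ∂_3 = (6 − 6) − 0 = 0, and there is no ∂_3, so H_2 = 0.

H_0 ≅ Z,  H_1 ≅ Z,  H_2 = 0.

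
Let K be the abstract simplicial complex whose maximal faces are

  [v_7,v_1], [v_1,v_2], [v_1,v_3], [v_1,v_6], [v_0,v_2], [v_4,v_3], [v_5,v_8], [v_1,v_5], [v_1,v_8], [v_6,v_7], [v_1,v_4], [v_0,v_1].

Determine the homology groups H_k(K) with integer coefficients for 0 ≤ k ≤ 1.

We work with the vertex ordering v_0 < v_1 < v_2 < v_3 < v_4 < v_5 < v_6 < v_7 < v_8. The simplices of K, each written with vertices in increasing order, are:

  0-simplices (9): [v_0], [v_1], [v_2], [v_3], [v_4], [v_5], [v_6], [v_7], [v_8]
  1-simplices (12): [v_0,v_1], [v_0,v_2], [v_1,v_2], [v_1,v_3], [v_1,v_4], [v_1,v_5], [v_1,v_6], [v_1,v_7], [v_1,v_8], [v_3,v_4], [v_5,v_8], [v_6,v_7]

giving chain groups C_0 ≅ Z^9, C_1 ≅ Z^12.

The boundary map ∂_1: C_1 → C_0 maps an edge to its endpoints' difference, ∂[p,q] = q − p.
This gives a 9×12 integer matrix of rank 8; reducing to Smith normal form yields diagonal entries (1,1,1,1,1,1,1,1).

Now H_k = ker ∂_k / im ∂_{k+1}, so:

  H_0: rank C_0 − rank ∂_1 = 9 − 8 = 1, and the invariant factors of ∂_1 are all 1, so H_0 ≅ Z.
  H_1: rank ker ∂_1 − rank ∂_2 = (12 − 8) − 0 = 4, and there is no ∂_2, so H_1 ≅ Z^4.

H_0 = Z,  H_1 = Z^4.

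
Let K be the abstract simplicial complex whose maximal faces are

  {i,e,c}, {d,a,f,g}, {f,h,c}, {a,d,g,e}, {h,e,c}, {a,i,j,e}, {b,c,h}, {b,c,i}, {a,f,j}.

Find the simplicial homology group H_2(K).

H_2 ≅ 0.

We work with the vertex ordering a < b < c < d < e < f < g < h < i < j. The simplices of K, each written with vertices in increasing order, are:

  0-simplices (10): a, b, c, d, e, f, g, h, i, j
  1-simplices (24): ad, ae, af, ag, ai, aj, bc, bh, bi, ce, cf, ch, ci, de, df, dg, eg, eh, ei, ej, fg, fh, fj, ij
  2-simplices (17): ade, adf, adg, aeg, aei, aej, afg, afj, aij, bch, bci, ceh, cei, cfh, deg, dfg, eij
  3-simplices (3): adeg, adfg, aeij

Hence C_0 ≅ Z^10, C_1 ≅ Z^24, C_2 ≅ Z^17, C_3 ≅ Z^3.

The boundary map ∂_1: C_1 → C_0 sends each edge [p,q] (with p < q) to q − p. For instance
  ∂bh = h − b.
As a 10×24 matrix over Z this has rank 9, with invariant factors (1,1,1,1,1,1,1,1,1).

Boundary ∂_2: C_2 → C_1 sends each 2-simplex [p,q,r] to [q,r] − [p,r] + [p,q]. For instance
  ∂bci = ci − bi + bc,
  ∂afj = fj − aj + af.
This gives a 24×17 integer matrix of rank 14; reducing to Smith normal form yields diagonal entries (1,1,1,1,1,1,1,1,1,1,1,1,1,1).

Boundary ∂_3: C_3 → C_2 sends each 3-simplex σ to the alternating sum Σ_i (−1)^i (σ with its i-th vertex removed). For instance
  ∂adeg = deg − aeg + adg − ade,
  ∂aeij = eij − aij + aej − aei.
The resulting 17×3 matrix has rank 3, and its Smith normal form has invariant factors (1,1,1).

Reading off H_k = ker ∂_k / im ∂_{k+1}:

  H_2: rank ker ∂_2 − rank ∂_3 = (17 − 14) − 3 = 0, and the invariant factors of ∂_3 are all 1, so H_2 ≅ 0.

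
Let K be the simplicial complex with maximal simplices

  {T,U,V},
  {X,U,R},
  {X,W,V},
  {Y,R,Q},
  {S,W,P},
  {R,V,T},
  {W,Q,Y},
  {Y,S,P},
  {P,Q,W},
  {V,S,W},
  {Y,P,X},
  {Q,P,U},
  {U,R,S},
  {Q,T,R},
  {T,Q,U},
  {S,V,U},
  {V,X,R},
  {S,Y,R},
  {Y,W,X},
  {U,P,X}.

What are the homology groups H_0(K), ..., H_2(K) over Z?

H_0 ≅ Z,  H_1 ≅ Z ⊕ Z/2Z,  H_2 = 0.

Take the total order P < Q < R < S < T < U < V < W < X < Y on the vertex set. Then K (dimension 2) consists of the simplices:

  0-simplices (10): P, Q, R, S, T, U, V, W, X, Y
  1-simplices (30): PQ, PS, PU, PW, PX, PY, QR, QT, QU, QW, QY, RS, RT, RU, RV, RX, RY, SU, SV, SW, SY, TU, TV, UV, UX, VW, VX, WX, WY, XY
  2-simplices (20): PQU, PQW, PSW, PSY, PUX, PXY, QRT, QRY, QTU, QWY, RSU, RSY, RTV, RUX, RVX, SUV, SVW, TUV, VWX, WXY

so the chain groups are C_0 ≅ Z^10, C_1 ≅ Z^30, C_2 ≅ Z^20.

The boundary map ∂_1: C_1 → C_0 is given by ∂[p,q] = [q] − [p].
This gives a 10×30 integer matrix of rank 9; reducing to Smith normal form yields diagonal entries (1,1,1,1,1,1,1,1,1).

∂_2: C_2 → C_1 maps a triangle to the signed sum of its edges. For instance
  ∂RUX = UX − RX + RU,
  ∂PXY = XY − PY + PX.
The 30×20 boundary matrix has rank 20 and Smith normal form diag(1,1,1,1,1,1,1,1,1,1,1,1,1,1,1,1,1,1,1,2).

Reading off H_k = ker ∂_k / im ∂_{k+1}:

  H_0: rank C_0 − rank ∂_1 = 10 − 9 = 1, and the invariant factors of ∂_1 are all 1, so H_0 = Z.
  H_1: rank ker ∂_1 − rank ∂_2 = (30 − 9) − 20 = 1, and ∂_2 has invariant factor 2 > 1, so H_1 = Z ⊕ Z/2Z.
  H_2: rank ker ∂_2 − rank ∂_3 = (20 − 20) − 0 = 0, and there is no ∂_3, so H_2 = 0.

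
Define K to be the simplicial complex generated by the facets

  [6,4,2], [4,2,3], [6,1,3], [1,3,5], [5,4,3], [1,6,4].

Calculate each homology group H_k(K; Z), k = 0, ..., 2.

H_0 ≅ Z,  H_1 ≅ Z,  H_2 = 0.

Order the vertices as 1 < 2 < 3 < 4 < 5 < 6. Listing each simplex with vertices in this order, K has dimension 2 with simplices:

  0-simplices (6): [1], [2], [3], [4], [5], [6]
  1-simplices (12): [1,3], [1,4], [1,5], [1,6], [2,3], [2,4], [2,6], [3,4], [3,5], [3,6], [4,5], [4,6]
  2-simplices (6): [1,3,5], [1,3,6], [1,4,6], [2,3,4], [2,4,6], [3,4,5]

Hence C_0 ≅ Z^6, C_1 ≅ Z^12, C_2 ≅ Z^6.

The boundary map ∂_1: C_1 → C_0 maps an edge to its endpoints' difference, ∂[p,q] = q − p.
As a 6×12 matrix over Z this has rank 5, with invariant factors (1,1,1,1,1).

Boundary ∂_2: C_2 → C_1 maps a triangle to the signed sum of its edges. For instance
  ∂[2,3,4] = [3,4] − [2,4] + [2,3],
  ∂[1,3,5] = [3,5] − [1,5] + [1,3].
The 12×6 boundary matrix has rank 6 and Smith normal form diag(1,1,1,1,1,1).

Computing H_k = (kernel of ∂_k) / (image of ∂_{k+1}):

  H_0: rank C_0 − rank ∂_1 = 6 − 5 = 1, and the invariant factors of ∂_1 are all 1, so H_0 = Z.
  H_1: rank ker ∂_1 − rank ∂_2 = (12 − 5) − 6 = 1, and the invariant factors of ∂_2 are all 1, so H_1 = Z.
  H_2: rank ker ∂_2 − rank ∂_3 = (6 − 6) − 0 = 0, and there is no ∂_3, so H_2 = 0.

As a check, the Euler characteristic is 6 − 12 + 6 = 0, which agrees with 1 − 1 + 0 = 0.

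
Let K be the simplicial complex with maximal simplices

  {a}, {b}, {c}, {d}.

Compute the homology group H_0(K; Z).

Order the vertices as a < b < c < d. Listing each simplex with vertices in this order, K has dimension 0 with simplices:

  0-simplices (4): a, b, c, d

so the chain groups are C_0 ≅ Z^4.

Now H_k = ker ∂_k / im ∂_{k+1}, so:

  H_0: rank C_0 − rank ∂_1 = 4 − 0 = 4, and there is no ∂_1, so H_0 = Z^4.

H_0 = Z^4.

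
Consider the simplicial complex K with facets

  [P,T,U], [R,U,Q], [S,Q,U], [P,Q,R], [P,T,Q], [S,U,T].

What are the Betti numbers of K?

Order the vertices as P < Q < R < S < T < U. Listing each simplex with vertices in this order, K has dimension 2 with simplices:

  0-simplices (6): P, Q, R, S, T, U
  1-simplices (12): PQ, PR, PT, PU, QR, QS, QT, QU, RU, ST, SU, TU
  2-simplices (6): PQR, PQT, PTU, QRU, QSU, STU

so the chain groups are C_0 ≅ Z^6, C_1 ≅ Z^12, C_2 ≅ Z^6.

Boundary ∂_1: C_1 → C_0 is given by ∂[p,q] = [q] − [p]. For instance
  ∂SU = U − S.
The resulting 6×12 matrix has rank 5, and its Smith normal form has invariant factors (1,1,1,1,1).

∂_2: C_2 → C_1 acts by ∂[p,q,r] = [q,r] − [p,r] + [p,q]. For instance
  ∂PQT = QT − PT + PQ,
  ∂PTU = TU − PU + PT.
The 12×6 boundary matrix has rank 6 and Smith normal form diag(1,1,1,1,1,1).

Computing H_k = (kernel of ∂_k) / (image of ∂_{k+1}):

  H_0: rank C_0 − rank ∂_1 = 6 − 5 = 1, and the invariant factors of ∂_1 are all 1, so H_0 = Z.
  H_1: rank ker ∂_1 − rank ∂_2 = (12 − 5) − 6 = 1, and the invariant factors of ∂_2 are all 1, so H_1 = Z.
  H_2: rank ker ∂_2 − rank ∂_3 = (6 − 6) − 0 = 0, and there is no ∂_3, so H_2 = 0.

As a check, the Euler characteristic is 6 − 12 + 6 = 0, which agrees with 1 − 1 + 0 = 0.
(K is a triangulation of the cylinder S^1 x I.)

Hence the Betti numbers are b_0 = 1, b_1 = 1, b_2 = 0.

b_0 = 1, b_1 = 1, b_2 = 0.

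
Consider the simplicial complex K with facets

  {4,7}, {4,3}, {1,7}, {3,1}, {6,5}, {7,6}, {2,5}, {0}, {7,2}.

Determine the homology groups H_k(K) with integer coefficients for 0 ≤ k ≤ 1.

Fix the vertex order 0 < 1 < 2 < 3 < 4 < 5 < 6 < 7 and write every simplex with vertices in increasing order. Then dim K = 1 and the simplices of K are:

  0-simplices (8): [0], [1], [2], [3], [4], [5], [6], [7]
  1-simplices (8): [1,3], [1,7], [2,5], [2,7], [3,4], [4,7], [5,6], [6,7]

giving chain groups C_0 ≅ Z^8, C_1 ≅ Z^8.

The boundary map ∂_1: C_1 → C_0 is given by ∂[p,q] = [q] − [p]. For instance
  ∂[5,6] = [6] − [5].
The resulting 8×8 matrix has rank 6, and its Smith normal form has invariant factors (1,1,1,1,1,1).

Reading off H_k = ker ∂_k / im ∂_{k+1}:

  H_0: rank C_0 − rank ∂_1 = 8 − 6 = 2, and the invariant factors of ∂_1 are all 1, so H_0 = Z^2.
  H_1: rank ker ∂_1 − rank ∂_2 = (8 − 6) − 0 = 2, and there is no ∂_2, so H_1 = Z^2.

H_0 = Z^2,  H_1 = Z^2.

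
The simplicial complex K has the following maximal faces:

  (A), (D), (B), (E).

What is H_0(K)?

We work with the vertex ordering A < B < D < E. The simplices of K, each written with vertices in increasing order, are:

  0-simplices (4): A, B, D, E

Hence C_0 ≅ Z^4.

Reading off H_k = ker ∂_k / im ∂_{k+1}:

  H_0: rank C_0 − rank ∂_1 = 4 − 0 = 4, and there is no ∂_1, so H_0 = Z^4.

(K is a triangulation of a set of 4 points.)

H_0 ≅ Z^4.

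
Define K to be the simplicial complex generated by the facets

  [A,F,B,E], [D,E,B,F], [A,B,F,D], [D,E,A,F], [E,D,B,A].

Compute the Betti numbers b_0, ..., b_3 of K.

b_0 = 1, b_1 = 0, b_2 = 0, b_3 = 1.

Order the vertices as A < B < D < E < F. Listing each simplex with vertices in this order, K has dimension 3 with simplices:

  0-simplices (5): A, B, D, E, F
  1-simplices (10): AB, AD, AE, AF, BD, BE, BF, DE, DF, EF
  2-simplices (10): ABD, ABE, ABF, ADE, ADF, AEF, BDE, BDF, BEF, DEF
  3-simplices (5): ABDE, ABDF, ABEF, ADEF, BDEF

Hence C_0 ≅ Z^5, C_1 ≅ Z^10, C_2 ≅ Z^10, C_3 ≅ Z^5.

The boundary map ∂_1: C_1 → C_0 sends each edge [p,q] (with p < q) to q − p.
The 5×10 boundary matrix has rank 4 and Smith normal form diag(1,1,1,1).

The boundary map ∂_2: C_2 → C_1 acts by ∂[p,q,r] = [q,r] − [p,r] + [p,q]. For instance
  ∂ABF = BF − AF + AB,
  ∂ABD = BD − AD + AB.
The 10×10 boundary matrix has rank 6 and Smith normal form diag(1,1,1,1,1,1).

∂_3: C_3 → C_2 sends each 3-simplex σ to the alternating sum Σ_i (−1)^i (σ with its i-th vertex removed). For instance
  ∂BDEF = DEF − BEF + BDF − BDE,
  ∂ABEF = BEF − AEF + ABF − ABE.
As a 10×5 matrix over Z this has rank 4, with invariant factors (1,1,1,1).

Now H_k = ker ∂_k / im ∂_{k+1}, so:

  H_0: rank C_0 − rank ∂_1 = 5 − 4 = 1, and the invariant factors of ∂_1 are all 1, so H_0 = Z.
  H_1: rank ker ∂_1 − rank ∂_2 = (10 − 4) − 6 = 0, and the invariant factors of ∂_2 are all 1, so H_1 = 0.
  H_2: rank ker ∂_2 − rank ∂_3 = (10 − 6) − 4 = 0, and the invariant factors of ∂_3 are all 1, so H_2 = 0.
  H_3: rank ker ∂_3 − rank ∂_4 = (5 − 4) − 0 = 1, and there is no ∂_4, so H_3 = Z.

As a check, the Euler characteristic is 5 − 10 + 10 − 5 = 0, which agrees with 1 − 0 + 0 − 1 = 0.
(K is a triangulation of the 3-sphere S^3.)

Hence the Betti numbers are b_0 = 1, b_1 = 0, b_2 = 0, b_3 = 1.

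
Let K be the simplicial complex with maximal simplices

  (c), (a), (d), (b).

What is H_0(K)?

Order the vertices as a < b < c < d. Listing each simplex with vertices in this order, K has dimension 0 with simplices:

  0-simplices (4): a, b, c, d

Hence C_0 ≅ Z^4.

Now H_k = ker ∂_k / im ∂_{k+1}, so:

  H_0: rank C_0 − rank ∂_1 = 4 − 0 = 4, and there is no ∂_1, so H_0 = Z^4.

H_0 = Z^4.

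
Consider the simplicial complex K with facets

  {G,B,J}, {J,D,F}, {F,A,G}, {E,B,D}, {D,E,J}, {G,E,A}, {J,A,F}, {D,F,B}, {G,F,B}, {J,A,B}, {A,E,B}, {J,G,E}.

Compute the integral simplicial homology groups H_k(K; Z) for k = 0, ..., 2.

Take the total order A < B < D < E < F < G < J on the vertex set. Then K (dimension 2) consists of the simplices:

  0-simplices (7): A, B, D, E, F, G, J
  1-simplices (18): AB, AE, AF, AG, AJ, BD, BE, BF, BG, BJ, DE, DF, DJ, EG, EJ, FG, FJ, GJ
  2-simplices (12): ABE, ABJ, AEG, AFG, AFJ, BDE, BDF, BFG, BGJ, DEJ, DFJ, EGJ

giving chain groups C_0 ≅ Z^7, C_1 ≅ Z^18, C_2 ≅ Z^12.

The boundary map ∂_1: C_1 → C_0 maps an edge to its endpoints' difference, ∂[p,q] = q − p.
This gives a 7×18 integer matrix of rank 6; reducing to Smith normal form yields diagonal entries (1,1,1,1,1,1).

∂_2: C_2 → C_1 sends each 2-simplex [p,q,r] to [q,r] − [p,r] + [p,q]. For instance
  ∂BDF = DF − BF + BD,
  ∂DEJ = EJ − DJ + DE.
The 18×12 boundary matrix has rank 12 and Smith normal form diag(1,1,1,1,1,1,1,1,1,1,1,2).

Now H_k = ker ∂_k / im ∂_{k+1}, so:

  H_0: rank C_0 − rank ∂_1 = 7 − 6 = 1, and the invariant factors of ∂_1 are all 1, so H_0 ≅ Z.
  H_1: rank ker ∂_1 − rank ∂_2 = (18 − 6) − 12 = 0, and ∂_2 has invariant factor 2 > 1, so H_1 ≅ Z_2.
  H_2: rank ker ∂_2 − rank ∂_3 = (12 − 12) − 0 = 0, and there is no ∂_3, so H_2 ≅ 0.

H_0 = Z,  H_1 = Z_2,  H_2 = 0.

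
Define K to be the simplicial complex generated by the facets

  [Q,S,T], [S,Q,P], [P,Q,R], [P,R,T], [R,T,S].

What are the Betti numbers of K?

b_0 = 1, b_1 = 1, b_2 = 0.

Fix the vertex order P < Q < R < S < T and write every simplex with vertices in increasing order. Then dim K = 2 and the simplices of K are:

  0-simplices (5): P, Q, R, S, T
  1-simplices (10): PQ, PR, PS, PT, QR, QS, QT, RS, RT, ST
  2-simplices (5): PQR, PQS, PRT, QST, RST

giving chain groups C_0 ≅ Z^5, C_1 ≅ Z^10, C_2 ≅ Z^5.

∂_1: C_1 → C_0 sends each edge [p,q] (with p < q) to q − p.
The resulting 5×10 matrix has rank 4, and its Smith normal form has invariant factors (1,1,1,1).

The boundary map ∂_2: C_2 → C_1 maps a triangle to the signed sum of its edges. For instance
  ∂PRT = RT − PT + PR,
  ∂PQR = QR − PR + PQ.
The 10×5 boundary matrix has rank 5 and Smith normal form diag(1,1,1,1,1).

Now H_k = ker ∂_k / im ∂_{k+1}, so:

  H_0: rank C_0 − rank ∂_1 = 5 − 4 = 1, and the invariant factors of ∂_1 are all 1, so H_0 ≅ Z.
  H_1: rank ker ∂_1 − rank ∂_2 = (10 − 4) − 5 = 1, and the invariant factors of ∂_2 are all 1, so H_1 ≅ Z.
  H_2: rank ker ∂_2 − rank ∂_3 = (5 − 5) − 0 = 0, and there is no ∂_3, so H_2 ≅ 0.

Hence the Betti numbers are b_0 = 1, b_1 = 1, b_2 = 0.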